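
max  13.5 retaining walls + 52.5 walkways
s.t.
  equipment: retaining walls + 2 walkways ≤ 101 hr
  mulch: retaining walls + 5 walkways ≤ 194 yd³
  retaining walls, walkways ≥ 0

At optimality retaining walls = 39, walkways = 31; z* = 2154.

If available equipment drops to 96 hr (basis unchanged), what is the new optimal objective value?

Check each constraint at x*: equipment 101/101 (tight); mulch 194/194 (tight).
The binding rows give the dual system: 1·y_equipment + 1·y_mulch = 13.5 and 2·y_equipment + 5·y_mulch = 52.5.
→ y_equipment = 5 and y_mulch = 8.5.
Δz = y_equipment·Δb = 5 × (-5) = -25, so new z* = 2154 − 25 = 2129.

2129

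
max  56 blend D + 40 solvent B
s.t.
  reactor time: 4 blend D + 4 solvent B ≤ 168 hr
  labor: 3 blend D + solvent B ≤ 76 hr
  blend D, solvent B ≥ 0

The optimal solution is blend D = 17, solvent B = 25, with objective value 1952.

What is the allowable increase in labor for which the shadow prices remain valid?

50

Binding constraints: reactor time, labor. The basis is B = [[4,4],[3,1]] with det -8.
Per unit increase in labor, x* moves by d = (0.5, -0.5).
The basis stays optimal until solvent B reaches 0; allowable increase = 50 hr.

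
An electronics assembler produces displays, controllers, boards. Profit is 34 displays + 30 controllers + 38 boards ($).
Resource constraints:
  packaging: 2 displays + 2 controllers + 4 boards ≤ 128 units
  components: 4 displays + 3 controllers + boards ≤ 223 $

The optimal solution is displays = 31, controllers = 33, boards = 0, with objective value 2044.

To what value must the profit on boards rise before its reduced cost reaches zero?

At the optimum: packaging uses 128 of 128 (binding); components uses 223 of 223 (binding).
From A_Bᵀ y = c: 2·y_packaging + 4·y_components = 34; 2·y_packaging + 3·y_components = 30.
→ y_packaging = 9 and y_components = 4.
boards enters the basis when its profit ≥ yᵀa₃ = 9·4 + 4·1 = 40.

40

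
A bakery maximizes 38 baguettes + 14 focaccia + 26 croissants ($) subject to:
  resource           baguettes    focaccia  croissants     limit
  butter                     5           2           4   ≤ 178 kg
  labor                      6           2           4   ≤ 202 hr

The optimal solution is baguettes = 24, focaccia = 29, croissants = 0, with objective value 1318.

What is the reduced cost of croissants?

Check each constraint at x*: butter 178/178 (tight); labor 202/202 (tight).
The binding rows give the dual system: 5·y_butter + 6·y_labor = 38 and 2·y_butter + 2·y_labor = 14.
Solving: y_butter = 4, y_labor = 3.
Reduced cost of croissants: c₃ − yᵀa₃ = 26 − (4·4 + 3·4) = 26 − 28 = -2.

-2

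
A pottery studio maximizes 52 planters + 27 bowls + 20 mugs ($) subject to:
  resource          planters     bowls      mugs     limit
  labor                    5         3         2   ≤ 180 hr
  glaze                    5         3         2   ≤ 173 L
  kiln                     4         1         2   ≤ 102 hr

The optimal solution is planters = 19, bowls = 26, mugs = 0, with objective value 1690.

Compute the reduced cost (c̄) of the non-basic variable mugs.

-2

Binding: glaze and kiln. Non-binding: labor (7 unused).
Slack constraints have shadow price 0 (complementary slackness).
The binding rows give the dual system: 5·y_glaze + 4·y_kiln = 52 and 3·y_glaze + 1·y_kiln = 27.
This yields shadow prices y_glaze = 8, y_kiln = 3.
Reduced cost of mugs: c₃ − yᵀa₃ = 20 − (8·2 + 3·2) = 20 − 22 = -2.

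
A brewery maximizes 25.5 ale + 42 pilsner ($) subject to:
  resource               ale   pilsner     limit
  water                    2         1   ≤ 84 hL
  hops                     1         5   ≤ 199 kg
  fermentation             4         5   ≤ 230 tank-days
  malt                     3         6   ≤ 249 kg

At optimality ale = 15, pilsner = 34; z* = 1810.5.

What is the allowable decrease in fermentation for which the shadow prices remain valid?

Binding constraints: fermentation, malt. The basis is B = [[4,5],[3,6]] with det 9.
Per unit decrease in fermentation, x* moves by d = (-0.6667, 0.3333).
The basis stays optimal until hops becomes binding; allowable decrease = 14 tank-days.

14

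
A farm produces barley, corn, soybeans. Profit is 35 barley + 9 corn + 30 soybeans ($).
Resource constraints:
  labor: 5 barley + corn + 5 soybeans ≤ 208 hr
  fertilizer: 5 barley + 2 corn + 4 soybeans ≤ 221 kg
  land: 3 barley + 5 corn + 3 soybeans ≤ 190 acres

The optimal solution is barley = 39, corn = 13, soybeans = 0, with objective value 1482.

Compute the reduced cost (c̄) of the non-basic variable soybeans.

At the optimum: labor uses 208 of 208 (binding); fertilizer uses 221 of 221 (binding); land uses 182 of 190 (slack = 8).
By complementary slackness, y = 0 for the non-binding constraint.
Dual feasibility on the basic columns requires 5·y_labor + 5·y_fertilizer = 35, 1·y_labor + 2·y_fertilizer = 9.
Solving: y_labor = 5, y_fertilizer = 2.
Reduced cost of soybeans: c₃ − yᵀa₃ = 30 − (5·5 + 2·4) = 30 − 33 = -3.

-3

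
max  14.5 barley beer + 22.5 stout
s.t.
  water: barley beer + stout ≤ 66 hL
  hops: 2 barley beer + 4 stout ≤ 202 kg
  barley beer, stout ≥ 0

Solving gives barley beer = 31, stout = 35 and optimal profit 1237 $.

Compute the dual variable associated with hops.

4

Both water and hops are binding at x*.
Dual feasibility on the basic columns requires 1·y_water + 2·y_hops = 14.5, 1·y_water + 4·y_hops = 22.5.
This yields shadow prices y_water = 6.5, y_hops = 4.
Shadow price of hops = 4.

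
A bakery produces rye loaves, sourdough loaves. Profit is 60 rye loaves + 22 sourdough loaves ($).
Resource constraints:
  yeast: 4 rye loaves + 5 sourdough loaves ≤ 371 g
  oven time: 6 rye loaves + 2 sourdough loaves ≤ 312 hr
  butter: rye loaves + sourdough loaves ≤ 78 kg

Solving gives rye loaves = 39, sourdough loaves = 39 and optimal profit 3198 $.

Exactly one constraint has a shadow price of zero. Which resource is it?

yeast: 351/371 (slack 20)
oven time: 312/312 (binding)
butter: 78/78 (binding)
By complementary slackness, a constraint with positive slack has shadow price 0 → yeast.

yeast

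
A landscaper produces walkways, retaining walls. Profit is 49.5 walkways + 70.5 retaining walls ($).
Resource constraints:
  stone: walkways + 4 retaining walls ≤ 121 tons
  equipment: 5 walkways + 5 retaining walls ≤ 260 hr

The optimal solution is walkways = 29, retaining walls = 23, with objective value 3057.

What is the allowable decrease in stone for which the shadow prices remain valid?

Binding constraints: stone, equipment. The basis is B = [[1,4],[5,5]] with det -15.
Per unit decrease in stone, x* moves by d = (0.3333, -0.3333).
The basis stays optimal until retaining walls reaches 0; allowable decrease = 69 tons.

69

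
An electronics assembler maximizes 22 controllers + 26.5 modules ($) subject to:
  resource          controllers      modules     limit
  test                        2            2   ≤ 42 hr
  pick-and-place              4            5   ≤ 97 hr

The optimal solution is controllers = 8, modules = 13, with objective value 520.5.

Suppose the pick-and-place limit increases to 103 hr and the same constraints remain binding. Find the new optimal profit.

At the optimum: test uses 42 of 42 (binding); pick-and-place uses 97 of 97 (binding).
The binding rows give the dual system: 2·y_test + 4·y_pick-and-place = 22 and 2·y_test + 5·y_pick-and-place = 26.5.
→ y_test = 2 and y_pick-and-place = 4.5.
Δz = y_pick-and-place·Δb = 4.5 × (6) = 27, so new z* = 520.5 + 27 = 547.5.

547.5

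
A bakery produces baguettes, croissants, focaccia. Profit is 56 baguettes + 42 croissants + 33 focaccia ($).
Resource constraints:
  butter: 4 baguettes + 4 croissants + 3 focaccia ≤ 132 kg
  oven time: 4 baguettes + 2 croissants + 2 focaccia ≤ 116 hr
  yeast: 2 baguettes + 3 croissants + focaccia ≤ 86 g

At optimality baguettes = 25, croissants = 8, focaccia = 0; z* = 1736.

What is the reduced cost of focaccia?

Binding: butter and oven time. Non-binding: yeast (12 unused).
Since yeast is not tight, its dual is 0.
Dual feasibility on the basic columns requires 4·y_butter + 4·y_oven time = 56, 4·y_butter + 2·y_oven time = 42.
Solving: y_butter = 7, y_oven time = 7.
Reduced cost of focaccia: c₃ − yᵀa₃ = 33 − (7·3 + 7·2) = 33 − 35 = -2.

-2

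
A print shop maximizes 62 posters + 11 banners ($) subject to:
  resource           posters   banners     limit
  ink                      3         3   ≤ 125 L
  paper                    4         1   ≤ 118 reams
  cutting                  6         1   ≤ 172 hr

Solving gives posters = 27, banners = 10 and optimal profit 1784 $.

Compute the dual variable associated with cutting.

At the optimum: ink uses 111 of 125 (slack = 14); paper uses 118 of 118 (binding); cutting uses 172 of 172 (binding).
By complementary slackness, y = 0 for the non-binding constraint.
The binding rows give the dual system: 4·y_paper + 6·y_cutting = 62 and 1·y_paper + 1·y_cutting = 11.
This yields shadow prices y_paper = 2, y_cutting = 9.
Shadow price of cutting = 9.

9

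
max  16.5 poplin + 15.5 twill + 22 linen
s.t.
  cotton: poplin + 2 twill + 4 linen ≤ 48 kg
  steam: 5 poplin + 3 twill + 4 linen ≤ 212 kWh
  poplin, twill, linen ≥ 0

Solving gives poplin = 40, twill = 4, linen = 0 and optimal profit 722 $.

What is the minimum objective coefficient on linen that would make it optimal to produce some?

26

Check each constraint at x*: cotton 48/48 (tight); steam 212/212 (tight).
From A_Bᵀ y = c: 1·y_cotton + 5·y_steam = 16.5; 2·y_cotton + 3·y_steam = 15.5.
→ y_cotton = 4 and y_steam = 2.5.
linen enters the basis when its profit ≥ yᵀa₃ = 4·4 + 2.5·4 = 26.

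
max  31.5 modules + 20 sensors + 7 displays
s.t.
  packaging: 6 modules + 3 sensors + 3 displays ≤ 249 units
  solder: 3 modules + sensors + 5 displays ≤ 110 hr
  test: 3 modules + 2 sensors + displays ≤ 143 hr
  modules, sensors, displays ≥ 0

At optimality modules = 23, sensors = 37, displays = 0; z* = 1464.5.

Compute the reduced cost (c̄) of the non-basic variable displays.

-4.5

Check each constraint at x*: packaging 249/249 (tight); solder 106/110 (slack 4); test 143/143 (tight).
Since solder is not tight, its dual is 0.
The binding rows give the dual system: 6·y_packaging + 3·y_test = 31.5 and 3·y_packaging + 2·y_test = 20.
Solving: y_packaging = 1, y_test = 8.5.
Reduced cost of displays: c₃ − yᵀa₃ = 7 − (1·3 + 8.5·1) = 7 − 11.5 = -4.5.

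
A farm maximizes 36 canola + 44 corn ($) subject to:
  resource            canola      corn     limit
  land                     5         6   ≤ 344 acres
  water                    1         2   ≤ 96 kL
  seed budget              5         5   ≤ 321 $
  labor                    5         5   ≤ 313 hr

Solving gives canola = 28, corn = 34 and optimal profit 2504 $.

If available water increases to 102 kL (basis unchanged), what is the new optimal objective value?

2510

Check each constraint at x*: land 344/344 (tight); water 96/96 (tight); seed budget 310/321 (slack 11); labor 310/313 (slack 3).
By complementary slackness, y = 0 for the non-binding constraints.
From A_Bᵀ y = c: 5·y_land + 1·y_water = 36; 6·y_land + 2·y_water = 44.
→ y_land = 7 and y_water = 1.
Δz = y_water·Δb = 1 × (6) = 6, so new z* = 2504 + 6 = 2510.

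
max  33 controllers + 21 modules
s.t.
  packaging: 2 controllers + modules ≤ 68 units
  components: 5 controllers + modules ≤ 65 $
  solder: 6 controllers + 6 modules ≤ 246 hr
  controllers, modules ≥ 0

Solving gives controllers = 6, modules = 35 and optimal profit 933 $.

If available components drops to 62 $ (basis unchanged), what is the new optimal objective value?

924

Binding: components and solder. Non-binding: packaging (21 unused).
By complementary slackness, y = 0 for the non-binding constraint.
The binding rows give the dual system: 5·y_components + 6·y_solder = 33 and 1·y_components + 6·y_solder = 21.
Solving: y_components = 3, y_solder = 3.
Δz = y_components·Δb = 3 × (-3) = -9, so new z* = 933 − 9 = 924.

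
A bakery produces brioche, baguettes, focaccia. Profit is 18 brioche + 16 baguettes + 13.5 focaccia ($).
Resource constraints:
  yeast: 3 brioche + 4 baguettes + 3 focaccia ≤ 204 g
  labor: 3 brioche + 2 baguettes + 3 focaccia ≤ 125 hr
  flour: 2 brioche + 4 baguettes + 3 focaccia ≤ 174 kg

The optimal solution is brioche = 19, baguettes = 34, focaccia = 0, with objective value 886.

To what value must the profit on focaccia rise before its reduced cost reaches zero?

19.5

Check each constraint at x*: yeast 193/204 (slack 11); labor 125/125 (tight); flour 174/174 (tight).
Since yeast is not tight, its dual is 0.
From A_Bᵀ y = c: 3·y_labor + 2·y_flour = 18; 2·y_labor + 4·y_flour = 16.
→ y_labor = 5 and y_flour = 1.5.
focaccia enters the basis when its profit ≥ yᵀa₃ = 5·3 + 1.5·3 = 19.5.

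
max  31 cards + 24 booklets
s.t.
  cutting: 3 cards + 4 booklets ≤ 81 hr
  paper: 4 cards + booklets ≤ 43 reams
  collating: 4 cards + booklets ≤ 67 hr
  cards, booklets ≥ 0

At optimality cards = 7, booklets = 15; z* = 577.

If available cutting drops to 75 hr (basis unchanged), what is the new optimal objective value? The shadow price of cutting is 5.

547

Δb = -6, so new z* = 577 + (5)·(-6) = 577 − 30 = 547.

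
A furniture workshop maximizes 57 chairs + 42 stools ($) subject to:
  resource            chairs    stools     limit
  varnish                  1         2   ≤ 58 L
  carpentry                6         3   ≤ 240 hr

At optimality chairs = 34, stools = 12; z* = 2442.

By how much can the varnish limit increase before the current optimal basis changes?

Binding constraints: varnish, carpentry. The basis is B = [[1,2],[6,3]] with det -9.
Per unit increase in varnish, x* moves by d = (-0.3333, 0.6667).
The basis stays optimal until chairs reaches 0; allowable increase = 102 L.

102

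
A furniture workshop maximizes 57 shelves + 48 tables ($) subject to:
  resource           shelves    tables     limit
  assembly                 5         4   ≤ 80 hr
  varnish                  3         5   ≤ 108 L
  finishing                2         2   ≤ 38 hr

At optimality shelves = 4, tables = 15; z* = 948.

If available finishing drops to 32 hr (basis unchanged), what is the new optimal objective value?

At the optimum: assembly uses 80 of 80 (binding); varnish uses 87 of 108 (slack = 21); finishing uses 38 of 38 (binding).
Slack constraints have shadow price 0 (complementary slackness).
Dual feasibility on the basic columns requires 5·y_assembly + 2·y_finishing = 57, 4·y_assembly + 2·y_finishing = 48.
Solving: y_assembly = 9, y_finishing = 6.
Δz = y_finishing·Δb = 6 × (-6) = -36, so new z* = 948 − 36 = 912.

912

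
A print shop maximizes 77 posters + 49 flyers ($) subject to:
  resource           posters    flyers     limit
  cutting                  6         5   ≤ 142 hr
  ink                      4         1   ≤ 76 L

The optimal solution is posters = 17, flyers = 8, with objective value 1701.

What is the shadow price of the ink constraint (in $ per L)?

6.5

Check each constraint at x*: cutting 142/142 (tight); ink 76/76 (tight).
From A_Bᵀ y = c: 6·y_cutting + 4·y_ink = 77; 5·y_cutting + 1·y_ink = 49.
This yields shadow prices y_cutting = 8.5, y_ink = 6.5.
Shadow price of ink = 6.5.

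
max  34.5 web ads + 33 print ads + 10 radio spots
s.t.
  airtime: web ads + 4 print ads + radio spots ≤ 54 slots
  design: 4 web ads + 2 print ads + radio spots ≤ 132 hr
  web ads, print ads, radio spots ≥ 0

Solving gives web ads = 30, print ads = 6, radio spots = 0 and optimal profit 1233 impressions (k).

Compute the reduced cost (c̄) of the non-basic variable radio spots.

-2

At the optimum: airtime uses 54 of 54 (binding); design uses 132 of 132 (binding).
Dual feasibility on the basic columns requires 1·y_airtime + 4·y_design = 34.5, 4·y_airtime + 2·y_design = 33.
Solving: y_airtime = 4.5, y_design = 7.5.
Reduced cost of radio spots: c₃ − yᵀa₃ = 10 − (4.5·1 + 7.5·1) = 10 − 12 = -2.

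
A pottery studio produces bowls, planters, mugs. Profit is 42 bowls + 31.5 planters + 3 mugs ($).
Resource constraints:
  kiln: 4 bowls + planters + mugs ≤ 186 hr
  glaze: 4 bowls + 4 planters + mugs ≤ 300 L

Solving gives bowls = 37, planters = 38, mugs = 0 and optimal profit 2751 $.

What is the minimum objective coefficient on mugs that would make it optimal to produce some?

Check each constraint at x*: kiln 186/186 (tight); glaze 300/300 (tight).
The binding rows give the dual system: 4·y_kiln + 4·y_glaze = 42 and 1·y_kiln + 4·y_glaze = 31.5.
→ y_kiln = 3.5 and y_glaze = 7.
mugs enters the basis when its profit ≥ yᵀa₃ = 3.5·1 + 7·1 = 10.5.

10.5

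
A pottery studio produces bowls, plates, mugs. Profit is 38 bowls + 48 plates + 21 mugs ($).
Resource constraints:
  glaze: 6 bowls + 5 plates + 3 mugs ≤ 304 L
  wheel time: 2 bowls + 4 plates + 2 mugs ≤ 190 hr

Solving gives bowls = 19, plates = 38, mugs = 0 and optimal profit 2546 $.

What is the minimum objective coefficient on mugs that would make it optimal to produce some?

26

Both glaze and wheel time are binding at x*.
The binding rows give the dual system: 6·y_glaze + 2·y_wheel time = 38 and 5·y_glaze + 4·y_wheel time = 48.
→ y_glaze = 4 and y_wheel time = 7.
mugs enters the basis when its profit ≥ yᵀa₃ = 4·3 + 7·2 = 26.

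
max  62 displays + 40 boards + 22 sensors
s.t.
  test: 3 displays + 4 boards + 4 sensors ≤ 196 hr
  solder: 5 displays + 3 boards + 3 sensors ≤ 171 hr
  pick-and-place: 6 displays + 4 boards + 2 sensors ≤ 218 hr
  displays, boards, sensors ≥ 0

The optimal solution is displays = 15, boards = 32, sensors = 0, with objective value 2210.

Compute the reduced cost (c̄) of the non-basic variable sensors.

-4

Binding: solder and pick-and-place. Non-binding: test (23 unused).
Slack constraints have shadow price 0 (complementary slackness).
From A_Bᵀ y = c: 5·y_solder + 6·y_pick-and-place = 62; 3·y_solder + 4·y_pick-and-place = 40.
Solving: y_solder = 4, y_pick-and-place = 7.
Reduced cost of sensors: c₃ − yᵀa₃ = 22 − (4·3 + 7·2) = 22 − 26 = -4.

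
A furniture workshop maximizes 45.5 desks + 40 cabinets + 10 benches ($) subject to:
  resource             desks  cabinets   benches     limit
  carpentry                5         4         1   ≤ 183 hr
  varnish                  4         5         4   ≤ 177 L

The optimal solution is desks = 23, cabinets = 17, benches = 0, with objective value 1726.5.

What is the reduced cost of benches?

Check each constraint at x*: carpentry 183/183 (tight); varnish 177/177 (tight).
The binding rows give the dual system: 5·y_carpentry + 4·y_varnish = 45.5 and 4·y_carpentry + 5·y_varnish = 40.
This yields shadow prices y_carpentry = 7.5, y_varnish = 2.
Reduced cost of benches: c₃ − yᵀa₃ = 10 − (7.5·1 + 2·4) = 10 − 15.5 = -5.5.

-5.5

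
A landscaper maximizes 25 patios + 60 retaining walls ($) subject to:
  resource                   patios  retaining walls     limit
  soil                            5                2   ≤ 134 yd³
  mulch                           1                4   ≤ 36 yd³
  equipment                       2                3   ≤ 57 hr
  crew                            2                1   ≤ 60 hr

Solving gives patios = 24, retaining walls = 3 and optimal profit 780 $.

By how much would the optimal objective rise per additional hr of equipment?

Binding: mulch and equipment. Non-binding: soil (8 unused), crew (9 unused).
Slack constraints have shadow price 0 (complementary slackness).
The binding rows give the dual system: 1·y_mulch + 2·y_equipment = 25 and 4·y_mulch + 3·y_equipment = 60.
Solving: y_mulch = 9, y_equipment = 8.
Shadow price of equipment = 8.

8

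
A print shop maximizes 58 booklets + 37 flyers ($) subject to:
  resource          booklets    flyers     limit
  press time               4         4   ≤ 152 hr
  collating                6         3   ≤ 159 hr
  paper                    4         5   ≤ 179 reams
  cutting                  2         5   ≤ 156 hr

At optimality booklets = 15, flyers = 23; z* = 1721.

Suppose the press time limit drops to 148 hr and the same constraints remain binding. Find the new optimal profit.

1705

Binding: press time and collating. Non-binding: paper (4 unused), cutting (11 unused).
Slack constraints have shadow price 0 (complementary slackness).
Dual feasibility on the basic columns requires 4·y_press time + 6·y_collating = 58, 4·y_press time + 3·y_collating = 37.
→ y_press time = 4 and y_collating = 7.
Δz = y_press time·Δb = 4 × (-4) = -16, so new z* = 1721 − 16 = 1705.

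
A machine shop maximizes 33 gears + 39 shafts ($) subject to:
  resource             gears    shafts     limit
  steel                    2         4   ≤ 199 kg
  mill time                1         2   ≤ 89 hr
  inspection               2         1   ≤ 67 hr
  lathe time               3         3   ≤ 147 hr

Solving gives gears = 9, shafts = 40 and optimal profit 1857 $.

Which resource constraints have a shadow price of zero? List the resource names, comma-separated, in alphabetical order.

steel: 178/199 (slack 21)
mill time: 89/89 (binding)
inspection: 58/67 (slack 9)
lathe time: 147/147 (binding)
By complementary slackness, a constraint with positive slack has shadow price 0 → inspection, steel.

inspection, steel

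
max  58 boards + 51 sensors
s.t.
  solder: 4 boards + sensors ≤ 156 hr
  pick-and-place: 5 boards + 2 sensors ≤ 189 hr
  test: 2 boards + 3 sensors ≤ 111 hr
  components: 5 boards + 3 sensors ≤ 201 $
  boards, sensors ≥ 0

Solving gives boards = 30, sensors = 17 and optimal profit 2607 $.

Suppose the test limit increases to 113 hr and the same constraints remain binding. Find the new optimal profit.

Check each constraint at x*: solder 137/156 (slack 19); pick-and-place 184/189 (slack 5); test 111/111 (tight); components 201/201 (tight).
Slack constraints have shadow price 0 (complementary slackness).
The binding rows give the dual system: 2·y_test + 5·y_components = 58 and 3·y_test + 3·y_components = 51.
This yields shadow prices y_test = 9, y_components = 8.
Δz = y_test·Δb = 9 × (2) = 18, so new z* = 2607 + 18 = 2625.

2625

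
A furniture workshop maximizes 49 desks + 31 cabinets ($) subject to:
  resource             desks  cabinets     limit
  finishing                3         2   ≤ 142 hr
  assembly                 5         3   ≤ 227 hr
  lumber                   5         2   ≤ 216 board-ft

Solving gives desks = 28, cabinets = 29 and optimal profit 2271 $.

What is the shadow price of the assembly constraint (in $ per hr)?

5

At the optimum: finishing uses 142 of 142 (binding); assembly uses 227 of 227 (binding); lumber uses 198 of 216 (slack = 18).
By complementary slackness, y = 0 for the non-binding constraint.
Dual feasibility on the basic columns requires 3·y_finishing + 5·y_assembly = 49, 2·y_finishing + 3·y_assembly = 31.
This yields shadow prices y_finishing = 8, y_assembly = 5.
Shadow price of assembly = 5.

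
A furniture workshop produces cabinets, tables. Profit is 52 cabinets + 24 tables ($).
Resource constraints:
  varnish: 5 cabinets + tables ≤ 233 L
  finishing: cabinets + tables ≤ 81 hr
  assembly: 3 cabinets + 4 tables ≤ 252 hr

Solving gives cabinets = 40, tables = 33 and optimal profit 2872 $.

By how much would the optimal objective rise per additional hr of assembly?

At the optimum: varnish uses 233 of 233 (binding); finishing uses 73 of 81 (slack = 8); assembly uses 252 of 252 (binding).
By complementary slackness, y = 0 for the non-binding constraint.
From A_Bᵀ y = c: 5·y_varnish + 3·y_assembly = 52; 1·y_varnish + 4·y_assembly = 24.
→ y_varnish = 8 and y_assembly = 4.
Shadow price of assembly = 4.

4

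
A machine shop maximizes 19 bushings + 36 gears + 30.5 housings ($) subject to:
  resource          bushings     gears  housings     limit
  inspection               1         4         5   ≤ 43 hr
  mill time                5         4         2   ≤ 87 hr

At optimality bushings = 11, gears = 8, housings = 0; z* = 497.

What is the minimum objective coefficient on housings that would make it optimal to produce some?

37.5

At the optimum: inspection uses 43 of 43 (binding); mill time uses 87 of 87 (binding).
The binding rows give the dual system: 1·y_inspection + 5·y_mill time = 19 and 4·y_inspection + 4·y_mill time = 36.
→ y_inspection = 6.5 and y_mill time = 2.5.
housings enters the basis when its profit ≥ yᵀa₃ = 6.5·5 + 2.5·2 = 37.5.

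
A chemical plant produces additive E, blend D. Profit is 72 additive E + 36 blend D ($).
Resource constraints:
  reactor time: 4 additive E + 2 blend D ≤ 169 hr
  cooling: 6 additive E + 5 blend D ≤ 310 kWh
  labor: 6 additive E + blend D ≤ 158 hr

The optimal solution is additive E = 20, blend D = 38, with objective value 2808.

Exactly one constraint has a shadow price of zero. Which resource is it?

reactor time: 156/169 (slack 13)
cooling: 310/310 (binding)
labor: 158/158 (binding)
By complementary slackness, a constraint with positive slack has shadow price 0 → reactor time.

reactor time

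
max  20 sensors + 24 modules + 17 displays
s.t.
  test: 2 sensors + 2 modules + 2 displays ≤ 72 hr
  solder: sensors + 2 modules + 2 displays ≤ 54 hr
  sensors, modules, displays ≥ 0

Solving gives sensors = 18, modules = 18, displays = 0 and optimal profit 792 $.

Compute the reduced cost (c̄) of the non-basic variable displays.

-7

Check each constraint at x*: test 72/72 (tight); solder 54/54 (tight).
From A_Bᵀ y = c: 2·y_test + 1·y_solder = 20; 2·y_test + 2·y_solder = 24.
This yields shadow prices y_test = 8, y_solder = 4.
Reduced cost of displays: c₃ − yᵀa₃ = 17 − (8·2 + 4·2) = 17 − 24 = -7.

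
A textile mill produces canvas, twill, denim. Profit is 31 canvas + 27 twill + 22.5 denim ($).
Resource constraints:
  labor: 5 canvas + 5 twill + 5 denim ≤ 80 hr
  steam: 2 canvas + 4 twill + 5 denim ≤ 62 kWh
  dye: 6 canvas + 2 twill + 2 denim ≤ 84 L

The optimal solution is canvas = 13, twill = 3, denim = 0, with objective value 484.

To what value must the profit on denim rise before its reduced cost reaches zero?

Check each constraint at x*: labor 80/80 (tight); steam 38/62 (slack 24); dye 84/84 (tight).
Since steam is not tight, its dual is 0.
Dual feasibility on the basic columns requires 5·y_labor + 6·y_dye = 31, 5·y_labor + 2·y_dye = 27.
→ y_labor = 5 and y_dye = 1.
denim enters the basis when its profit ≥ yᵀa₃ = 5·5 + 1·2 = 27.

27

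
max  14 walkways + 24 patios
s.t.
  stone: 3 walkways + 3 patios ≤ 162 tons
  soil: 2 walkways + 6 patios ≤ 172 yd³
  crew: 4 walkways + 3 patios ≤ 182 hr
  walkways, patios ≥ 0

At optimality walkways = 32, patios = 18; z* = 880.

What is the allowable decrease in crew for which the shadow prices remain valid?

Binding constraints: soil, crew. The basis is B = [[2,6],[4,3]] with det -18.
Per unit decrease in crew, x* moves by d = (-0.3333, 0.1111).
The basis stays optimal until walkways reaches 0; allowable decrease = 96 hr.

96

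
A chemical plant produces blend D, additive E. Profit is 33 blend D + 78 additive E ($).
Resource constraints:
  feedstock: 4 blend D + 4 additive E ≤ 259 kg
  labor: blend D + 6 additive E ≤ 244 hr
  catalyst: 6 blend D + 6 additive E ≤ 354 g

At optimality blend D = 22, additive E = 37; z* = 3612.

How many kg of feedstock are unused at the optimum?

feedstock used = 4·22 + 4·37 = 236; slack = 259 − 236 = 23.

23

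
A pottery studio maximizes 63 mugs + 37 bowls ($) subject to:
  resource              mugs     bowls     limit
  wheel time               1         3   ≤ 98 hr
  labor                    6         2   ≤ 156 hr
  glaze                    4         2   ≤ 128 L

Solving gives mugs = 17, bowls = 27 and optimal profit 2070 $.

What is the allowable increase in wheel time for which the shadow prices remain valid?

Binding constraints: wheel time, labor. The basis is B = [[1,3],[6,2]] with det -16.
Per unit increase in wheel time, x* moves by d = (-0.125, 0.375).
The basis stays optimal until glaze becomes binding; allowable increase = 24 hr.

24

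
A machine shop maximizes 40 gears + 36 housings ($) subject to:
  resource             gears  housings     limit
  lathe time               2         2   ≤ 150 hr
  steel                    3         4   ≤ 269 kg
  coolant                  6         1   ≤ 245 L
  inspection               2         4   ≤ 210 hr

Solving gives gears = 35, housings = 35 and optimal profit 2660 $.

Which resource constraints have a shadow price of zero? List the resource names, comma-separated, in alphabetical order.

lathe time, steel

lathe time: 140/150 (slack 10)
steel: 245/269 (slack 24)
coolant: 245/245 (binding)
inspection: 210/210 (binding)
By complementary slackness, a constraint with positive slack has shadow price 0 → lathe time, steel.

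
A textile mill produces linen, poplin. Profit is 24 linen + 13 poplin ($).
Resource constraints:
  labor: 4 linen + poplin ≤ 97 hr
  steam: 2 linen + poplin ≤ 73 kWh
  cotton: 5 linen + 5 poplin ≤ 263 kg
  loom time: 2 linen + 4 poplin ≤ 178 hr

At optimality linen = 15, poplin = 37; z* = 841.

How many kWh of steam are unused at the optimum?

steam used = 2·15 + 1·37 = 67; slack = 73 − 67 = 6.

6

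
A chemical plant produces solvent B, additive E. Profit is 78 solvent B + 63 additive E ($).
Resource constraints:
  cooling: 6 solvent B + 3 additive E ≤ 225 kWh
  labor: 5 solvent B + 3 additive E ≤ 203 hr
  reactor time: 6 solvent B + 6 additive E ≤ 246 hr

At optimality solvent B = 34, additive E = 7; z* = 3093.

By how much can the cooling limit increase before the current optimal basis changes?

Binding constraints: cooling, reactor time. The basis is B = [[6,3],[6,6]] with det 18.
Per unit increase in cooling, x* moves by d = (0.3333, -0.3333).
The basis stays optimal until labor becomes binding; allowable increase = 18 kWh.

18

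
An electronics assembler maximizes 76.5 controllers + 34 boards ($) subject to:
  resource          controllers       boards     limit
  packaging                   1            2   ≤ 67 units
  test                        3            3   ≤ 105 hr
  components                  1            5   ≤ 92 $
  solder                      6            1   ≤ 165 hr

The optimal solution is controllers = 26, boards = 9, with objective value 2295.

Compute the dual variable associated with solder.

Binding: test and solder. Non-binding: packaging (23 unused), components (21 unused).
Slack constraints have shadow price 0 (complementary slackness).
The binding rows give the dual system: 3·y_test + 6·y_solder = 76.5 and 3·y_test + 1·y_solder = 34.
→ y_test = 8.5 and y_solder = 8.5.
Shadow price of solder = 8.5.

8.5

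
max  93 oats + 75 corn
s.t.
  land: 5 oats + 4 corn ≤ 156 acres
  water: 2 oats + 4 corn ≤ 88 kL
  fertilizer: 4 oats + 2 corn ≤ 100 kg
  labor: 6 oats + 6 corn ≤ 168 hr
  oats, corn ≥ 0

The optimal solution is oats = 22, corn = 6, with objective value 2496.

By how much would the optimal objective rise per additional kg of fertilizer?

9

Check each constraint at x*: land 134/156 (slack 22); water 68/88 (slack 20); fertilizer 100/100 (tight); labor 168/168 (tight).
By complementary slackness, y = 0 for the non-binding constraints.
The binding rows give the dual system: 4·y_fertilizer + 6·y_labor = 93 and 2·y_fertilizer + 6·y_labor = 75.
→ y_fertilizer = 9 and y_labor = 9.5.
Shadow price of fertilizer = 9.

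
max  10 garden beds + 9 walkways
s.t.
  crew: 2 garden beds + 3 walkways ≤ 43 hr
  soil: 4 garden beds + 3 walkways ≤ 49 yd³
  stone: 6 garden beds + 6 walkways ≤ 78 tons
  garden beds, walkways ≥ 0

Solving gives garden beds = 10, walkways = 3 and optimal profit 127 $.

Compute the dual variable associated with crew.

Check each constraint at x*: crew 29/43 (slack 14); soil 49/49 (tight); stone 78/78 (tight).
Since crew is not tight, its dual is 0.
Dual feasibility on the basic columns requires 4·y_soil + 6·y_stone = 10, 3·y_soil + 6·y_stone = 9.
This yields shadow prices y_soil = 1, y_stone = 1.
Shadow price of crew = 0.

0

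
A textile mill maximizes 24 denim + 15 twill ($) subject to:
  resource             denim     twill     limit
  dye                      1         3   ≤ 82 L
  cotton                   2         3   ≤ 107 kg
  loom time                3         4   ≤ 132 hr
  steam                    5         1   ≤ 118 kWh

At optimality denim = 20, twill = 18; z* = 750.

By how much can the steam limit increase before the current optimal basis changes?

Binding constraints: loom time, steam. The basis is B = [[3,4],[5,1]] with det -17.
Per unit increase in steam, x* moves by d = (0.2353, -0.1765).
The basis stays optimal until twill reaches 0; allowable increase = 102 kWh.

102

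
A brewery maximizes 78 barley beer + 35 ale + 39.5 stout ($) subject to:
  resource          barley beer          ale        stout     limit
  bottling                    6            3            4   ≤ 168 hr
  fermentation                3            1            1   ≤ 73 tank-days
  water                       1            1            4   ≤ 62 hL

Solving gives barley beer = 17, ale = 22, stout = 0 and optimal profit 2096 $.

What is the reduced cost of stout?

-4.5

Check each constraint at x*: bottling 168/168 (tight); fermentation 73/73 (tight); water 39/62 (slack 23).
Since water is not tight, its dual is 0.
The binding rows give the dual system: 6·y_bottling + 3·y_fermentation = 78 and 3·y_bottling + 1·y_fermentation = 35.
Solving: y_bottling = 9, y_fermentation = 8.
Reduced cost of stout: c₃ − yᵀa₃ = 39.5 − (9·4 + 8·1) = 39.5 − 44 = -4.5.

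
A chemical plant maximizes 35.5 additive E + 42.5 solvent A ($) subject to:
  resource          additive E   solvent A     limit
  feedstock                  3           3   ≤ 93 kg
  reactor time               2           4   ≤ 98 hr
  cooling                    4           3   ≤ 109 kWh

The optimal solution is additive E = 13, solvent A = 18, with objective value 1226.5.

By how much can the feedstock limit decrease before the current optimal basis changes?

Binding constraints: feedstock, reactor time. The basis is B = [[3,3],[2,4]] with det 6.
Per unit decrease in feedstock, x* moves by d = (-0.6667, 0.3333).
The basis stays optimal until additive E reaches 0; allowable decrease = 19.5 kg.

19.5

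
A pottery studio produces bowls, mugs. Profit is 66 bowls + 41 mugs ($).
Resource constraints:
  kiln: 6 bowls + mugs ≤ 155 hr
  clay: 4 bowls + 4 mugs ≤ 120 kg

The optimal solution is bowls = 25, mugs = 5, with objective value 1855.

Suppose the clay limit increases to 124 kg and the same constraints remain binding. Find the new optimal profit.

1891

Both kiln and clay are binding at x*.
From A_Bᵀ y = c: 6·y_kiln + 4·y_clay = 66; 1·y_kiln + 4·y_clay = 41.
→ y_kiln = 5 and y_clay = 9.
Δz = y_clay·Δb = 9 × (4) = 36, so new z* = 1855 + 36 = 1891.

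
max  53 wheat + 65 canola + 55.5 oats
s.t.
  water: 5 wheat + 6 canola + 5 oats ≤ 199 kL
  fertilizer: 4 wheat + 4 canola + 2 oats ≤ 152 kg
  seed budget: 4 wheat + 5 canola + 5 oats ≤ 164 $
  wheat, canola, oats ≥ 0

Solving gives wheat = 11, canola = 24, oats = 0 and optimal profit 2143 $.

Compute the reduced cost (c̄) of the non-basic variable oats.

Binding: water and seed budget. Non-binding: fertilizer (12 unused).
By complementary slackness, y = 0 for the non-binding constraint.
Dual feasibility on the basic columns requires 5·y_water + 4·y_seed budget = 53, 6·y_water + 5·y_seed budget = 65.
→ y_water = 5 and y_seed budget = 7.
Reduced cost of oats: c₃ − yᵀa₃ = 55.5 − (5·5 + 7·5) = 55.5 − 60 = -4.5.

-4.5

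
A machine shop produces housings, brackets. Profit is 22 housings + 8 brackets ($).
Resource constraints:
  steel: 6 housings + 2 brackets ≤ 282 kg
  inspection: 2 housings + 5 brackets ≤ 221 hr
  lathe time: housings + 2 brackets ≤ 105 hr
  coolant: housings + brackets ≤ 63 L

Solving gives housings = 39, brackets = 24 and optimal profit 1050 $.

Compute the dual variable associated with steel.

3.5

At the optimum: steel uses 282 of 282 (binding); inspection uses 198 of 221 (slack = 23); lathe time uses 87 of 105 (slack = 18); coolant uses 63 of 63 (binding).
Slack constraints have shadow price 0 (complementary slackness).
From A_Bᵀ y = c: 6·y_steel + 1·y_coolant = 22; 2·y_steel + 1·y_coolant = 8.
→ y_steel = 3.5 and y_coolant = 1.
Shadow price of steel = 3.5.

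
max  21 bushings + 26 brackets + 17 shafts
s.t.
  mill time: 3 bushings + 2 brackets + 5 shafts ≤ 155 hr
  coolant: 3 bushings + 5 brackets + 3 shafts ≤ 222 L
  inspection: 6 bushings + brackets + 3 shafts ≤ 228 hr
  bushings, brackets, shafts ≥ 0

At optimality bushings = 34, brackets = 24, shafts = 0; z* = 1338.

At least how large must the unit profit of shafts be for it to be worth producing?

18

At the optimum: mill time uses 150 of 155 (slack = 5); coolant uses 222 of 222 (binding); inspection uses 228 of 228 (binding).
Since mill time is not tight, its dual is 0.
From A_Bᵀ y = c: 3·y_coolant + 6·y_inspection = 21; 5·y_coolant + 1·y_inspection = 26.
Solving: y_coolant = 5, y_inspection = 1.
shafts enters the basis when its profit ≥ yᵀa₃ = 5·3 + 1·3 = 18.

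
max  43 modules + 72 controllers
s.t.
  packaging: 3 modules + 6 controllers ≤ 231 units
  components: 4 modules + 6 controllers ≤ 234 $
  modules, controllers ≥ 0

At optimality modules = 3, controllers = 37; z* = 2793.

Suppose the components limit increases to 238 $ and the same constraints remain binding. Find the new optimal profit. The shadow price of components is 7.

Δb = 4, so new z* = 2793 + (7)·(4) = 2793 + 28 = 2821.

2821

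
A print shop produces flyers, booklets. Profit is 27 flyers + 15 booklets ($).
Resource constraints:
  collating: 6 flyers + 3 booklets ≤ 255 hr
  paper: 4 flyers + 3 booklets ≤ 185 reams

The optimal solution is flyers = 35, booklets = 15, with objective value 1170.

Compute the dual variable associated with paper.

1.5

At the optimum: collating uses 255 of 255 (binding); paper uses 185 of 185 (binding).
Dual feasibility on the basic columns requires 6·y_collating + 4·y_paper = 27, 3·y_collating + 3·y_paper = 15.
Solving: y_collating = 3.5, y_paper = 1.5.
Shadow price of paper = 1.5.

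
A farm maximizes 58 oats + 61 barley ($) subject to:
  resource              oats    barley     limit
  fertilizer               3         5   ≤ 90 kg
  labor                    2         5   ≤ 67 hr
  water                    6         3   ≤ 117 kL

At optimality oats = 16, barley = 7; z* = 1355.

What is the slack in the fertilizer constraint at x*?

fertilizer used = 3·16 + 5·7 = 83; slack = 90 − 83 = 7.

7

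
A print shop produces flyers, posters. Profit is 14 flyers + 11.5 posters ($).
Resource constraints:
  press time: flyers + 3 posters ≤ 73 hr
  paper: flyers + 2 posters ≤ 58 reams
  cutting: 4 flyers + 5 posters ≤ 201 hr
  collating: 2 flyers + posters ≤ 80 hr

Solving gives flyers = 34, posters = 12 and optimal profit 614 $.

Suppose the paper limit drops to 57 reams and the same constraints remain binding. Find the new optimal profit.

Binding: paper and collating. Non-binding: press time (3 unused), cutting (5 unused).
By complementary slackness, y = 0 for the non-binding constraints.
Dual feasibility on the basic columns requires 1·y_paper + 2·y_collating = 14, 2·y_paper + 1·y_collating = 11.5.
This yields shadow prices y_paper = 3, y_collating = 5.5.
Δz = y_paper·Δb = 3 × (-1) = -3, so new z* = 614 − 3 = 611.

611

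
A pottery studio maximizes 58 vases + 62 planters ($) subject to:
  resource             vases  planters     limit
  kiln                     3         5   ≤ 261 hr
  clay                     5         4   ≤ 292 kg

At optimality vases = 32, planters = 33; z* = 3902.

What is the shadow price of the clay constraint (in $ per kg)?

8

Check each constraint at x*: kiln 261/261 (tight); clay 292/292 (tight).
Dual feasibility on the basic columns requires 3·y_kiln + 5·y_clay = 58, 5·y_kiln + 4·y_clay = 62.
Solving: y_kiln = 6, y_clay = 8.
Shadow price of clay = 8.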